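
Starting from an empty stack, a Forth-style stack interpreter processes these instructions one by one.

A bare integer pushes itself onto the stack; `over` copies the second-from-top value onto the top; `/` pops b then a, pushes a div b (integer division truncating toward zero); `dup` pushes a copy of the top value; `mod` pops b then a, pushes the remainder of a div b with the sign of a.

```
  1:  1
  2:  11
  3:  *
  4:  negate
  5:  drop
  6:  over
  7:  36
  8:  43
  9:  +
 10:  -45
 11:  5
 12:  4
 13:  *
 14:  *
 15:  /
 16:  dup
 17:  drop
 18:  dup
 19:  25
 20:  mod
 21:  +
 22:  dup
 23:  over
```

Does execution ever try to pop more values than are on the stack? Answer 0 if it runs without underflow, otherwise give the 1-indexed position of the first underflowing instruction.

1       1
11      1 11
*       11
negate  -11
drop    (empty)
over  — needs 2 operands, stack has 0 → underflow

6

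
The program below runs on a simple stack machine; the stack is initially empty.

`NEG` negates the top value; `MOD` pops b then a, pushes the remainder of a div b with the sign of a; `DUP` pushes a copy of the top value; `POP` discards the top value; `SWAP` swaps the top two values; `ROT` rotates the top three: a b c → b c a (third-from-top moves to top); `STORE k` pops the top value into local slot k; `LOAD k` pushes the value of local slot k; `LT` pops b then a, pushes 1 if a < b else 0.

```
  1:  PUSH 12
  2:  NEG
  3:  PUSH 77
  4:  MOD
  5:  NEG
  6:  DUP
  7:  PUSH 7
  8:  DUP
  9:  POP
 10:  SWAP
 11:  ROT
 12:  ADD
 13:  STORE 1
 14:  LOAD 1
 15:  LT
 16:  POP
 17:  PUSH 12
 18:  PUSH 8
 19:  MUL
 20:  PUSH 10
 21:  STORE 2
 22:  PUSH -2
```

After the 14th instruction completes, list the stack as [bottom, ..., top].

PUSH 12  [12]
NEG      [-12]
PUSH 77  [-12, 77]
MOD      [-12]
NEG      [12]
DUP      [12, 12]
PUSH 7   [12, 12, 7]
DUP      [12, 12, 7, 7]
POP      [12, 12, 7]
SWAP     [12, 7, 12]
ROT      [7, 12, 12]
ADD      [7, 24]
STORE 1  [7]
LOAD 1   [7, 24]

[7, 24]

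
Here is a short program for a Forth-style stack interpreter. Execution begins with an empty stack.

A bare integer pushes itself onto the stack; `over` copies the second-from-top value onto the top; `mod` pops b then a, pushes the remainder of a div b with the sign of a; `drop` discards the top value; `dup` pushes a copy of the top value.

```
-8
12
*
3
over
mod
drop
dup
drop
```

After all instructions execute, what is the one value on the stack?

-96

-8   -> [-8]
12   -> [-8, 12]
*    -> [-96]
3    -> [-96, 3]
over -> [-96, 3, -96]
mod  -> [-96, 3]
drop -> [-96]
dup  -> [-96, -96]
drop -> [-96]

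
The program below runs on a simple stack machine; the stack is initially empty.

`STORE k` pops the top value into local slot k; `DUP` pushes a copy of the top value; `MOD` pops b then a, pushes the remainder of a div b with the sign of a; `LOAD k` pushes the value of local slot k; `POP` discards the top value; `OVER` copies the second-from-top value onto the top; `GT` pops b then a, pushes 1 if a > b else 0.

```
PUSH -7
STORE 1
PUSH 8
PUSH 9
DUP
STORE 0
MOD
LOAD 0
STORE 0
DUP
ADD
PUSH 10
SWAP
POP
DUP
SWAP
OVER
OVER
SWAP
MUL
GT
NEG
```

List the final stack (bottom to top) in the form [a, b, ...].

PUSH -7 → -7
STORE 1 → (empty)
PUSH 8  → 8
PUSH 9  → 8 9
DUP     → 8 9 9
STORE 0 → 8 9
MOD     → 8
LOAD 0  → 8 9
STORE 0 → 8
DUP     → 8 8
ADD     → 16
PUSH 10 → 16 10
SWAP    → 10 16
POP     → 10
DUP     → 10 10
SWAP    → 10 10
OVER    → 10 10 10
OVER    → 10 10 10 10
SWAP    → 10 10 10 10
MUL     → 10 10 100
GT      → 10 0
NEG     → 10 0

[10, 0]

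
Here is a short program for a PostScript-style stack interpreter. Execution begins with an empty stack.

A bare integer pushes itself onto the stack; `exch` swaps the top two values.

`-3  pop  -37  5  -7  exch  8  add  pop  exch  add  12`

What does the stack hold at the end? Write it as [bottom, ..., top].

[-44, 12]

-3   → [-3]
pop  → []
-37  → [-37]
5    → [-37, 5]
-7   → [-37, 5, -7]
exch → [-37, -7, 5]
8    → [-37, -7, 5, 8]
add  → [-37, -7, 13]
pop  → [-37, -7]
exch → [-7, -37]
add  → [-44]
12   → [-44, 12]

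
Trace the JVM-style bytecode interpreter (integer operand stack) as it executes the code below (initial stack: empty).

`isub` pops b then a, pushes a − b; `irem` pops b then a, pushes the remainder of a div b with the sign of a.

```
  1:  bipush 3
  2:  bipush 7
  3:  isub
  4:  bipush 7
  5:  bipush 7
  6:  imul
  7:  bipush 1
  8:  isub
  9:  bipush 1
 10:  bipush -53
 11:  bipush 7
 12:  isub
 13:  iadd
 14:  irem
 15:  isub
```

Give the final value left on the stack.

-52

bipush 3   : 3
bipush 7   : 3 7
isub       : -4
bipush 7   : -4 7
bipush 7   : -4 7 7
imul       : -4 49
bipush 1   : -4 49 1
isub       : -4 48
bipush 1   : -4 48 1
bipush -53 : -4 48 1 -53
bipush 7   : -4 48 1 -53 7
isub       : -4 48 1 -60
iadd       : -4 48 -59
irem       : -4 48
isub       : -52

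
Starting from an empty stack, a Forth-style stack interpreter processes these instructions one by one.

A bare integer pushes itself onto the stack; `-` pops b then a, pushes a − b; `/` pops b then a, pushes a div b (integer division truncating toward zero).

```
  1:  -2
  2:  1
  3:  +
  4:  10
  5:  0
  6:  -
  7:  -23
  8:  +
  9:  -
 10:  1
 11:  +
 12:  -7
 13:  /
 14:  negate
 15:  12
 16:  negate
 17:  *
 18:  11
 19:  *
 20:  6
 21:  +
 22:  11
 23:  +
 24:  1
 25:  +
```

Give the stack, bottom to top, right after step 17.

-2     : -2
1      : -2 1
+      : -1
10     : -1 10
0      : -1 10 0
-      : -1 10
-23    : -1 10 -23
+      : -1 -13
-      : 12
1      : 12 1
+      : 13
-7     : 13 -7
/      : -1
negate : 1
12     : 1 12
negate : 1 -12
*      : -12

[-12]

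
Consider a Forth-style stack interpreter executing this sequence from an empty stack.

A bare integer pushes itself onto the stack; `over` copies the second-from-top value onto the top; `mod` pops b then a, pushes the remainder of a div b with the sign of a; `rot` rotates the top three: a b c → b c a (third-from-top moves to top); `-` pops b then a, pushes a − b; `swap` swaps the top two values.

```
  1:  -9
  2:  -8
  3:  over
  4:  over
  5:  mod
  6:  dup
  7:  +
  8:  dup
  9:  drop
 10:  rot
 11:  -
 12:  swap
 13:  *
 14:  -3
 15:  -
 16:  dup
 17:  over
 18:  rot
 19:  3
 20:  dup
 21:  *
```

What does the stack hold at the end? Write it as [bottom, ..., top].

-9   -> -9
-8   -> -9 -8
over -> -9 -8 -9
over -> -9 -8 -9 -8
mod  -> -9 -8 -1
dup  -> -9 -8 -1 -1
+    -> -9 -8 -2
dup  -> -9 -8 -2 -2
drop -> -9 -8 -2
rot  -> -8 -2 -9
-    -> -8 7
swap -> 7 -8
*    -> -56
-3   -> -56 -3
-    -> -53
dup  -> -53 -53
over -> -53 -53 -53
rot  -> -53 -53 -53
3    -> -53 -53 -53 3
dup  -> -53 -53 -53 3 3
*    -> -53 -53 -53 9

[-53, -53, -53, 9]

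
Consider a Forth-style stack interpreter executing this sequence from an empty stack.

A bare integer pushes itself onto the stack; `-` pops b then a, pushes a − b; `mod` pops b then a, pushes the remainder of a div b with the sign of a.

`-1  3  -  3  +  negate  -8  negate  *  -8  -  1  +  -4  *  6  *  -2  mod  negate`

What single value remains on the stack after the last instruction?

-1     -> -1
3      -> -1 3
-      -> -4
3      -> -4 3
+      -> -1
negate -> 1
-8     -> 1 -8
negate -> 1 8
*      -> 8
-8     -> 8 -8
-      -> 16
1      -> 16 1
+      -> 17
-4     -> 17 -4
*      -> -68
6      -> -68 6
*      -> -408
-2     -> -408 -2
mod    -> 0
negate -> 0

0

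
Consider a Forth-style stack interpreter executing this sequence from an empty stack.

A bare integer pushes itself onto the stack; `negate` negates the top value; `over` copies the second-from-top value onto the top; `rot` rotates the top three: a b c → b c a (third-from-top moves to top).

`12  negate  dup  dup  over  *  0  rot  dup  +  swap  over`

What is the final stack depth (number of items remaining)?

12      12
negate  -12
dup     -12 -12
dup     -12 -12 -12
over    -12 -12 -12 -12
*       -12 -12 144
0       -12 -12 144 0
rot     -12 144 0 -12
dup     -12 144 0 -12 -12
+       -12 144 0 -24
swap    -12 144 -24 0
over    -12 144 -24 0 -24

5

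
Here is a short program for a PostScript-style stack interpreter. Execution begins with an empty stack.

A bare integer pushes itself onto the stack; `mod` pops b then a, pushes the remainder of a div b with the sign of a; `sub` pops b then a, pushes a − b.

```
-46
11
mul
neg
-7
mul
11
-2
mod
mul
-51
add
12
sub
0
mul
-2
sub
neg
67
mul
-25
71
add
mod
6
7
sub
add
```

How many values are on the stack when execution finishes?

1

-46 : -46
11  : -46 11
mul : -506
neg : 506
-7  : 506 -7
mul : -3542
11  : -3542 11
-2  : -3542 11 -2
mod : -3542 1
mul : -3542
-51 : -3542 -51
add : -3593
12  : -3593 12
sub : -3605
0   : -3605 0
mul : 0
-2  : 0 -2
sub : 2
neg : -2
67  : -2 67
mul : -134
-25 : -134 -25
71  : -134 -25 71
add : -134 46
mod : -42
6   : -42 6
7   : -42 6 7
sub : -42 -1
add : -43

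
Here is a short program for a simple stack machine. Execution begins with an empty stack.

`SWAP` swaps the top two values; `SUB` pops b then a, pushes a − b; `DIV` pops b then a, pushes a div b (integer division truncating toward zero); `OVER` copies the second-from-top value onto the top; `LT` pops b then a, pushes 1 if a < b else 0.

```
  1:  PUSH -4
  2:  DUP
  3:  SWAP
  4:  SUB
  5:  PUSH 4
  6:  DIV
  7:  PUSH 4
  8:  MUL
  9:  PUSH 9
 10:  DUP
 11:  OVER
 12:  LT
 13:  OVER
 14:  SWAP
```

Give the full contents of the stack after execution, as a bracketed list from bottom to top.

[0, 9, 9, 0]

PUSH -4 : [-4]
DUP     : [-4, -4]
SWAP    : [-4, -4]
SUB     : [0]
PUSH 4  : [0, 4]
DIV     : [0]
PUSH 4  : [0, 4]
MUL     : [0]
PUSH 9  : [0, 9]
DUP     : [0, 9, 9]
OVER    : [0, 9, 9, 9]
LT      : [0, 9, 0]
OVER    : [0, 9, 0, 9]
SWAP    : [0, 9, 9, 0]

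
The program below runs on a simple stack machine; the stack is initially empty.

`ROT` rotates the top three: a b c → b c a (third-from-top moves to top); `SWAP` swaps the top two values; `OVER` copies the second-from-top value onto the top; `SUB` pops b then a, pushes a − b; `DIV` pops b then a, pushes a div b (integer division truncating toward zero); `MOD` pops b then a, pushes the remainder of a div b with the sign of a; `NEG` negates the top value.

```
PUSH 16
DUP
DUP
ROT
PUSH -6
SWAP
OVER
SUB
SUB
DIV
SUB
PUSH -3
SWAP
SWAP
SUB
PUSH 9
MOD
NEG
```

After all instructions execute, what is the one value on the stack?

-1

PUSH 16 -> [16]
DUP     -> [16, 16]
DUP     -> [16, 16, 16]
ROT     -> [16, 16, 16]
PUSH -6 -> [16, 16, 16, -6]
SWAP    -> [16, 16, -6, 16]
OVER    -> [16, 16, -6, 16, -6]
SUB     -> [16, 16, -6, 22]
SUB     -> [16, 16, -28]
DIV     -> [16, 0]
SUB     -> [16]
PUSH -3 -> [16, -3]
SWAP    -> [-3, 16]
SWAP    -> [16, -3]
SUB     -> [19]
PUSH 9  -> [19, 9]
MOD     -> [1]
NEG     -> [-1]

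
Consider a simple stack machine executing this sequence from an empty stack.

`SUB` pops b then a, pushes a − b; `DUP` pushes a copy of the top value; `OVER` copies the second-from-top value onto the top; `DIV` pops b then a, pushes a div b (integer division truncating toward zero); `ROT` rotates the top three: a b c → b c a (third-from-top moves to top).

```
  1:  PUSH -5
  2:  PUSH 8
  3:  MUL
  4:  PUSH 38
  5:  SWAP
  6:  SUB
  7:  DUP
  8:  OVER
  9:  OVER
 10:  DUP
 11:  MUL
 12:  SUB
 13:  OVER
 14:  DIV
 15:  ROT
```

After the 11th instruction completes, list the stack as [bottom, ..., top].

[78, 78, 78, 6084]

PUSH -5  [-5]
PUSH 8   [-5, 8]
MUL      [-40]
PUSH 38  [-40, 38]
SWAP     [38, -40]
SUB      [78]
DUP      [78, 78]
OVER     [78, 78, 78]
OVER     [78, 78, 78, 78]
DUP      [78, 78, 78, 78, 78]
MUL      [78, 78, 78, 6084]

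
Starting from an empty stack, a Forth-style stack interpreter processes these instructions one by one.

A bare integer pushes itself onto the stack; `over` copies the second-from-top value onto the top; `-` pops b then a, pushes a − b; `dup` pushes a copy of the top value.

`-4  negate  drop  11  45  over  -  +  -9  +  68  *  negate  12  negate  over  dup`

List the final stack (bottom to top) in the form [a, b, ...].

[-2448, -12, -2448, -2448]

-4      -4
negate  4
drop    (empty)
11      11
45      11 45
over    11 45 11
-       11 34
+       45
-9      45 -9
+       36
68      36 68
*       2448
negate  -2448
12      -2448 12
negate  -2448 -12
over    -2448 -12 -2448
dup     -2448 -12 -2448 -2448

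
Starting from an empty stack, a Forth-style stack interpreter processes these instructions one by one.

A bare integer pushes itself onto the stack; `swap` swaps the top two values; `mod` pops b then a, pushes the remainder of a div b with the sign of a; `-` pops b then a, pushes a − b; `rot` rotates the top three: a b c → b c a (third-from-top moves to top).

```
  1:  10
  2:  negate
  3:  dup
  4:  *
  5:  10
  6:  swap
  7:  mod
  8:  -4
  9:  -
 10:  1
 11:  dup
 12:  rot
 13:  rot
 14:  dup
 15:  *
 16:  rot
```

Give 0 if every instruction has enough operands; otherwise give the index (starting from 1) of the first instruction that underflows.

10      10
negate  -10
dup     -10 -10
*       100
10      100 10
swap    10 100
mod     10
-4      10 -4
-       14
1       14 1
dup     14 1 1
rot     1 1 14
rot     1 14 1
dup     1 14 1 1
*       1 14 1
rot     14 1 1

0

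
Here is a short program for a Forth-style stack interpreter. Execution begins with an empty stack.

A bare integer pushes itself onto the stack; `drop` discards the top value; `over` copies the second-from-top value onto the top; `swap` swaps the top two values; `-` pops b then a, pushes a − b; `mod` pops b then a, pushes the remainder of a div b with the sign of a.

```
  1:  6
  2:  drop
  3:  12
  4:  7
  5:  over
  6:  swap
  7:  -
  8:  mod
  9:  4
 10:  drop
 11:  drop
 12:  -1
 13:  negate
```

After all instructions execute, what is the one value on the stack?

6       6
drop    (empty)
12      12
7       12 7
over    12 7 12
swap    12 12 7
-       12 5
mod     2
4       2 4
drop    2
drop    (empty)
-1      -1
negate  1

1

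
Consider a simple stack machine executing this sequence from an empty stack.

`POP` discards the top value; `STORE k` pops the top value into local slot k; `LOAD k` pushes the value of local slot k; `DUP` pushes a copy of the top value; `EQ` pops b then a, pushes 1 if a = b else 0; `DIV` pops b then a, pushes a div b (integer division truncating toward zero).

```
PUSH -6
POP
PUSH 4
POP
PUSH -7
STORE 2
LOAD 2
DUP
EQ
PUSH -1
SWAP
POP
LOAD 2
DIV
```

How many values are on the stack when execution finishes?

1

PUSH -6 -> -6
POP     -> (empty)
PUSH 4  -> 4
POP     -> (empty)
PUSH -7 -> -7
STORE 2 -> (empty)
LOAD 2  -> -7
DUP     -> -7 -7
EQ      -> 1
PUSH -1 -> 1 -1
SWAP    -> -1 1
POP     -> -1
LOAD 2  -> -1 -7
DIV     -> 0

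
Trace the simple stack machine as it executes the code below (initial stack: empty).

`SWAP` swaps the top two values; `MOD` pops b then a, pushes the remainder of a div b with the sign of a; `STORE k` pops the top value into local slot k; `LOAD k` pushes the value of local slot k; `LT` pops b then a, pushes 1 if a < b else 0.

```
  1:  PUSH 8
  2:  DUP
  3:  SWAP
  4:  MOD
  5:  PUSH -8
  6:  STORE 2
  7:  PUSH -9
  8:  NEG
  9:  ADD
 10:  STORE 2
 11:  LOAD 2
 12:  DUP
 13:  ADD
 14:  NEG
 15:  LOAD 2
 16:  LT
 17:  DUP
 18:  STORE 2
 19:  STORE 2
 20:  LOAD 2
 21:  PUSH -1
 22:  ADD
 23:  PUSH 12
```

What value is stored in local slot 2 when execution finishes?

PUSH 8   [8]
DUP      [8, 8]
SWAP     [8, 8]
MOD      [0]
PUSH -8  [0, -8]
STORE 2  [0]
PUSH -9  [0, -9]
NEG      [0, 9]
ADD      [9]
STORE 2  []
LOAD 2   [9]
DUP      [9, 9]
ADD      [18]
NEG      [-18]
LOAD 2   [-18, 9]
LT       [1]
DUP      [1, 1]
STORE 2  [1]
STORE 2  []
LOAD 2   [1]
PUSH -1  [1, -1]
ADD      [0]
PUSH 12  [0, 12]

1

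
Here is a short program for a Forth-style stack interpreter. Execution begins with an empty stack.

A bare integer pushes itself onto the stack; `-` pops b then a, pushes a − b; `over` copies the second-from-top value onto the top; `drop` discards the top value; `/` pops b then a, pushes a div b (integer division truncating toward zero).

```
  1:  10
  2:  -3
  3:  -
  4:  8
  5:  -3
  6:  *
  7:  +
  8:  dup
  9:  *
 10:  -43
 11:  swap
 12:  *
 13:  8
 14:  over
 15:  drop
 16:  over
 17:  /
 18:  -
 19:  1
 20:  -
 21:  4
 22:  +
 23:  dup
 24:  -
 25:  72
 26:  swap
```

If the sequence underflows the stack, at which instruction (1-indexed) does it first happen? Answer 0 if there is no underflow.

10   -> [10]
-3   -> [10, -3]
-    -> [13]
8    -> [13, 8]
-3   -> [13, 8, -3]
*    -> [13, -24]
+    -> [-11]
dup  -> [-11, -11]
*    -> [121]
-43  -> [121, -43]
swap -> [-43, 121]
*    -> [-5203]
8    -> [-5203, 8]
over -> [-5203, 8, -5203]
drop -> [-5203, 8]
over -> [-5203, 8, -5203]
/    -> [-5203, 0]
-    -> [-5203]
1    -> [-5203, 1]
-    -> [-5204]
4    -> [-5204, 4]
+    -> [-5200]
dup  -> [-5200, -5200]
-    -> [0]
72   -> [0, 72]
swap -> [72, 0]

0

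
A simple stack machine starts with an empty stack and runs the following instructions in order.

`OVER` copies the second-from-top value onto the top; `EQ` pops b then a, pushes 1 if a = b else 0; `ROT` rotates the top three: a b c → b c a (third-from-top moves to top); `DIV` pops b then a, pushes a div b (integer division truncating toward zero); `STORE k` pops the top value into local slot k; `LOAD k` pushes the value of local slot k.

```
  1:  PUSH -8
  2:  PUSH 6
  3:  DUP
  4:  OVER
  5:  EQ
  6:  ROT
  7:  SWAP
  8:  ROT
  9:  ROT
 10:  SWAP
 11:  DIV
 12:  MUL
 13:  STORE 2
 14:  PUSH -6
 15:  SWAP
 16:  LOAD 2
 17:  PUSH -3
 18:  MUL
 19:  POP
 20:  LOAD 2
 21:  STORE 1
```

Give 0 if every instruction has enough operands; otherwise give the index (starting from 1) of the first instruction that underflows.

15

PUSH -8  [-8]
PUSH 6   [-8, 6]
DUP      [-8, 6, 6]
OVER     [-8, 6, 6, 6]
EQ       [-8, 6, 1]
ROT      [6, 1, -8]
SWAP     [6, -8, 1]
ROT      [-8, 1, 6]
ROT      [1, 6, -8]
SWAP     [1, -8, 6]
DIV      [1, -1]
MUL      [-1]
STORE 2  []
PUSH -6  [-6]
SWAP  — needs 2 operands, stack has 1 → underflow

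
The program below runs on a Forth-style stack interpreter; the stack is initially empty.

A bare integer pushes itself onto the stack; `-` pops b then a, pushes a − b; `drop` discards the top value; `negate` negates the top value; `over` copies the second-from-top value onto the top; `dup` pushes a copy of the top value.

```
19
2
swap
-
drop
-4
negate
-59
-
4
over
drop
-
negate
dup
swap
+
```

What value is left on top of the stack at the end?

-118

19     : [19]
2      : [19, 2]
swap   : [2, 19]
-      : [-17]
drop   : []
-4     : [-4]
negate : [4]
-59    : [4, -59]
-      : [63]
4      : [63, 4]
over   : [63, 4, 63]
drop   : [63, 4]
-      : [59]
negate : [-59]
dup    : [-59, -59]
swap   : [-59, -59]
+      : [-118]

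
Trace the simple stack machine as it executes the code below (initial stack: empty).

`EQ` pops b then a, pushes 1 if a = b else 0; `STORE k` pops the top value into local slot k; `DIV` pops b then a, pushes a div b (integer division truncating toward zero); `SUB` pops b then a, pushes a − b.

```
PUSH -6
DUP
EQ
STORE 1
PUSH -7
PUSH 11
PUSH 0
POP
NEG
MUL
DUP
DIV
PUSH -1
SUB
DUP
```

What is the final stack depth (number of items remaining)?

2

PUSH -6 → -6
DUP     → -6 -6
EQ      → 1
STORE 1 → (empty)
PUSH -7 → -7
PUSH 11 → -7 11
PUSH 0  → -7 11 0
POP     → -7 11
NEG     → -7 -11
MUL     → 77
DUP     → 77 77
DIV     → 1
PUSH -1 → 1 -1
SUB     → 2
DUP     → 2 2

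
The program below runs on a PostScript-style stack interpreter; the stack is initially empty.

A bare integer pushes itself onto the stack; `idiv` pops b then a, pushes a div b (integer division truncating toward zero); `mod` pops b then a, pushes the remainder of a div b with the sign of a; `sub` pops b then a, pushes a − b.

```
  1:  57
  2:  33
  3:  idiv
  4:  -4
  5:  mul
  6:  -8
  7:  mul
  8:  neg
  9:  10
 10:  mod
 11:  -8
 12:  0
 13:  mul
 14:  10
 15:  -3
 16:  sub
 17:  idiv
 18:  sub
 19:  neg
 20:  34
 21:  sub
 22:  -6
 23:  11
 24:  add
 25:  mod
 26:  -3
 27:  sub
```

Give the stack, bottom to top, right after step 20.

[2, 34]

57    57
33    57 33
idiv  1
-4    1 -4
mul   -4
-8    -4 -8
mul   32
neg   -32
10    -32 10
mod   -2
-8    -2 -8
0     -2 -8 0
mul   -2 0
10    -2 0 10
-3    -2 0 10 -3
sub   -2 0 13
idiv  -2 0
sub   -2
neg   2
34    2 34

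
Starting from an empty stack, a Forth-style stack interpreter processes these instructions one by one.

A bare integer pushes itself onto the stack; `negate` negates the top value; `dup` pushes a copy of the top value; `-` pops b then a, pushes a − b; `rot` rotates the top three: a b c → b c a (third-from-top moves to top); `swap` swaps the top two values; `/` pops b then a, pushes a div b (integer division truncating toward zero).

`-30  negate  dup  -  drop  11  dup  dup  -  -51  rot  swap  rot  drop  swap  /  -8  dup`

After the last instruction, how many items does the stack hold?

3

-30    -> [-30]
negate -> [30]
dup    -> [30, 30]
-      -> [0]
drop   -> []
11     -> [11]
dup    -> [11, 11]
dup    -> [11, 11, 11]
-      -> [11, 0]
-51    -> [11, 0, -51]
rot    -> [0, -51, 11]
swap   -> [0, 11, -51]
rot    -> [11, -51, 0]
drop   -> [11, -51]
swap   -> [-51, 11]
/      -> [-4]
-8     -> [-4, -8]
dup    -> [-4, -8, -8]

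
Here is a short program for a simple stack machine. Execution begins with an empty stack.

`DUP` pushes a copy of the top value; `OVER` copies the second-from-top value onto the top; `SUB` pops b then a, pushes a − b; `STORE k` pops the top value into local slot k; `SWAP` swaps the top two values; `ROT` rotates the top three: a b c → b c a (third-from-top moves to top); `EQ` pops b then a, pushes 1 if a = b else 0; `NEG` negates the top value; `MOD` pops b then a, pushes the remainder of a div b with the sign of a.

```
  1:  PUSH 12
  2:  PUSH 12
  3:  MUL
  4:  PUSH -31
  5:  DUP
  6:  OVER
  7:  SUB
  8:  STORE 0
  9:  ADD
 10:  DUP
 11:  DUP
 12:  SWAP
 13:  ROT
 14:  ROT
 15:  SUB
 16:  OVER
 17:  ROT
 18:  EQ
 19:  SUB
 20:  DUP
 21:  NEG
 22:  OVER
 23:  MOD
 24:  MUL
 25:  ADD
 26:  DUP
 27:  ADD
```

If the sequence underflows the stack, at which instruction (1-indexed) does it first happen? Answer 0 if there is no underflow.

25

PUSH 12  → [12]
PUSH 12  → [12, 12]
MUL      → [144]
PUSH -31 → [144, -31]
DUP      → [144, -31, -31]
OVER     → [144, -31, -31, -31]
SUB      → [144, -31, 0]
STORE 0  → [144, -31]
ADD      → [113]
DUP      → [113, 113]
DUP      → [113, 113, 113]
SWAP     → [113, 113, 113]
ROT      → [113, 113, 113]
ROT      → [113, 113, 113]
SUB      → [113, 0]
OVER     → [113, 0, 113]
ROT      → [0, 113, 113]
EQ       → [0, 1]
SUB      → [-1]
DUP      → [-1, -1]
NEG      → [-1, 1]
OVER     → [-1, 1, -1]
MOD      → [-1, 0]
MUL      → [0]
ADD  — needs 2 operands, stack has 1 → underflow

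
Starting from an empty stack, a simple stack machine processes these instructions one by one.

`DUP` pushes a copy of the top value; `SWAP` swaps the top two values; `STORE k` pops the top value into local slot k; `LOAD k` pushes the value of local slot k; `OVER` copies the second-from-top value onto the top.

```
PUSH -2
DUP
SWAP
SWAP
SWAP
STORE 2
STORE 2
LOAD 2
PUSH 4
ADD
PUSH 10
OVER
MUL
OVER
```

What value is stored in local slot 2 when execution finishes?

PUSH -2 : -2
DUP     : -2 -2
SWAP    : -2 -2
SWAP    : -2 -2
SWAP    : -2 -2
STORE 2 : -2
STORE 2 : (empty)
LOAD 2  : -2
PUSH 4  : -2 4
ADD     : 2
PUSH 10 : 2 10
OVER    : 2 10 2
MUL     : 2 20
OVER    : 2 20 2

-2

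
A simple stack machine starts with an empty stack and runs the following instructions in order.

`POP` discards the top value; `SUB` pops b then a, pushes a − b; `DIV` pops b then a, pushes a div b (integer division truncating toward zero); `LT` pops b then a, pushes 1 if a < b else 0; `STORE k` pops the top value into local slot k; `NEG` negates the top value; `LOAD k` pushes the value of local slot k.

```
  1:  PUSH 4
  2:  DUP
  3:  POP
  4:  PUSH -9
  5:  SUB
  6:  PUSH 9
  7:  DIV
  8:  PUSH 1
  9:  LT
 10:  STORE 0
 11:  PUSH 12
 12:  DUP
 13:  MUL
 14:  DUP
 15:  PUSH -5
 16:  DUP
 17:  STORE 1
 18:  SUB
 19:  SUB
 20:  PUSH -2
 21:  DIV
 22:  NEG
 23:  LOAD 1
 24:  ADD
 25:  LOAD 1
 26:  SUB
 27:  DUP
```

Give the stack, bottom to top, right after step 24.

[-7]

PUSH 4   4
DUP      4 4
POP      4
PUSH -9  4 -9
SUB      13
PUSH 9   13 9
DIV      1
PUSH 1   1 1
LT       0
STORE 0  (empty)
PUSH 12  12
DUP      12 12
MUL      144
DUP      144 144
PUSH -5  144 144 -5
DUP      144 144 -5 -5
STORE 1  144 144 -5
SUB      144 149
SUB      -5
PUSH -2  -5 -2
DIV      2
NEG      -2
LOAD 1   -2 -5
ADD      -7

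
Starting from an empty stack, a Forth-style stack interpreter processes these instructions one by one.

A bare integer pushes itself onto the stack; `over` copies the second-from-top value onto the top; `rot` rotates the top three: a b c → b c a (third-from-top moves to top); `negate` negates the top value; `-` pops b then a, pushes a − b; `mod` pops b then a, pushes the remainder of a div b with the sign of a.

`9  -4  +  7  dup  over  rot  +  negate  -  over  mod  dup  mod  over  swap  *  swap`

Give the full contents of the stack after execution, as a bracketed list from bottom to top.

9       9
-4      9 -4
+       5
7       5 7
dup     5 7 7
over    5 7 7 7
rot     5 7 7 7
+       5 7 14
negate  5 7 -14
-       5 21
over    5 21 5
mod     5 1
dup     5 1 1
mod     5 0
over    5 0 5
swap    5 5 0
*       5 0
swap    0 5

[0, 5]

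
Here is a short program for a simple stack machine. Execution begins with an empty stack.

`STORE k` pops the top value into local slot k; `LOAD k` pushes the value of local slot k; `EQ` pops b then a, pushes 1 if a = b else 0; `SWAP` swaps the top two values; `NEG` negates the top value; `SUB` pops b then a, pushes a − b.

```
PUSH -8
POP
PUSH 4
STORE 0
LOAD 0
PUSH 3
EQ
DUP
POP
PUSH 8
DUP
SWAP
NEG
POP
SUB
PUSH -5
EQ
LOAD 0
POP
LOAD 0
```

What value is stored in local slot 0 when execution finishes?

4

PUSH -8 -> [-8]
POP     -> []
PUSH 4  -> [4]
STORE 0 -> []
LOAD 0  -> [4]
PUSH 3  -> [4, 3]
EQ      -> [0]
DUP     -> [0, 0]
POP     -> [0]
PUSH 8  -> [0, 8]
DUP     -> [0, 8, 8]
SWAP    -> [0, 8, 8]
NEG     -> [0, 8, -8]
POP     -> [0, 8]
SUB     -> [-8]
PUSH -5 -> [-8, -5]
EQ      -> [0]
LOAD 0  -> [0, 4]
POP     -> [0]
LOAD 0  -> [0, 4]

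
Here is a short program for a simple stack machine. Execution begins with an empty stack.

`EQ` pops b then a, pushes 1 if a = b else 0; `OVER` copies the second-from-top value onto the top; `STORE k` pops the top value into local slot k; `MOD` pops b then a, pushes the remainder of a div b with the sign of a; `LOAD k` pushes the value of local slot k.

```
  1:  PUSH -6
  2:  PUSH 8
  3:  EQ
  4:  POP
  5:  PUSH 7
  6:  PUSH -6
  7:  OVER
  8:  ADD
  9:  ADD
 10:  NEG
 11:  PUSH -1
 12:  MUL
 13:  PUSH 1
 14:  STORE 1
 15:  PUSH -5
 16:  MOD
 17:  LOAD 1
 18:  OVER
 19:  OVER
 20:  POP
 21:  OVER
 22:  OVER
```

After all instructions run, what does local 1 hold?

PUSH -6 -> [-6]
PUSH 8  -> [-6, 8]
EQ      -> [0]
POP     -> []
PUSH 7  -> [7]
PUSH -6 -> [7, -6]
OVER    -> [7, -6, 7]
ADD     -> [7, 1]
ADD     -> [8]
NEG     -> [-8]
PUSH -1 -> [-8, -1]
MUL     -> [8]
PUSH 1  -> [8, 1]
STORE 1 -> [8]
PUSH -5 -> [8, -5]
MOD     -> [3]
LOAD 1  -> [3, 1]
OVER    -> [3, 1, 3]
OVER    -> [3, 1, 3, 1]
POP     -> [3, 1, 3]
OVER    -> [3, 1, 3, 1]
OVER    -> [3, 1, 3, 1, 3]

1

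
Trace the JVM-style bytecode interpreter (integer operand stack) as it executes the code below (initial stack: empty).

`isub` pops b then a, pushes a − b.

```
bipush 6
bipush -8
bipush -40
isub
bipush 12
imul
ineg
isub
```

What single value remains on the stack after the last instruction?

390

bipush 6   → 6
bipush -8  → 6 -8
bipush -40 → 6 -8 -40
isub       → 6 32
bipush 12  → 6 32 12
imul       → 6 384
ineg       → 6 -384
isub       → 390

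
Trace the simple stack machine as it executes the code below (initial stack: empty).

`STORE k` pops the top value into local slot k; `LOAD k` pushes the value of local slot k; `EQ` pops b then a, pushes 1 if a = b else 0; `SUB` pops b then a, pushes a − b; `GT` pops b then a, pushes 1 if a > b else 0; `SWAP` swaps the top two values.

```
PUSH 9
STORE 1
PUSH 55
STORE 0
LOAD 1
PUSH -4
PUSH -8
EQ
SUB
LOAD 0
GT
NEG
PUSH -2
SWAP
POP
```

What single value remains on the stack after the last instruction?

-2

PUSH 9  -> 9
STORE 1 -> (empty)
PUSH 55 -> 55
STORE 0 -> (empty)
LOAD 1  -> 9
PUSH -4 -> 9 -4
PUSH -8 -> 9 -4 -8
EQ      -> 9 0
SUB     -> 9
LOAD 0  -> 9 55
GT      -> 0
NEG     -> 0
PUSH -2 -> 0 -2
SWAP    -> -2 0
POP     -> -2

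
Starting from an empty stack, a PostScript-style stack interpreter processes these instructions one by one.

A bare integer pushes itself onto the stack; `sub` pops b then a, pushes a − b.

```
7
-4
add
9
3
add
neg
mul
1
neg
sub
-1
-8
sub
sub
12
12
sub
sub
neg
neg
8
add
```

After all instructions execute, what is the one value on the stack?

7    [7]
-4   [7, -4]
add  [3]
9    [3, 9]
3    [3, 9, 3]
add  [3, 12]
neg  [3, -12]
mul  [-36]
1    [-36, 1]
neg  [-36, -1]
sub  [-35]
-1   [-35, -1]
-8   [-35, -1, -8]
sub  [-35, 7]
sub  [-42]
12   [-42, 12]
12   [-42, 12, 12]
sub  [-42, 0]
sub  [-42]
neg  [42]
neg  [-42]
8    [-42, 8]
add  [-34]

-34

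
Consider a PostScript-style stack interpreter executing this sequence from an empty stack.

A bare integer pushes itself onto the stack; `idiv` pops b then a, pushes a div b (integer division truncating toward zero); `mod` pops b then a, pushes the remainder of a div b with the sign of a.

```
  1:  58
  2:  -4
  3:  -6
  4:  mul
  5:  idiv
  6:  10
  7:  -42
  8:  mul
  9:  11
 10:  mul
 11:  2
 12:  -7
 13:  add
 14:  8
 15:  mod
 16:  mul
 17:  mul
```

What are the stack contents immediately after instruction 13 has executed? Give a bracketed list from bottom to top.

58   : [58]
-4   : [58, -4]
-6   : [58, -4, -6]
mul  : [58, 24]
idiv : [2]
10   : [2, 10]
-42  : [2, 10, -42]
mul  : [2, -420]
11   : [2, -420, 11]
mul  : [2, -4620]
2    : [2, -4620, 2]
-7   : [2, -4620, 2, -7]
add  : [2, -4620, -5]

[2, -4620, -5]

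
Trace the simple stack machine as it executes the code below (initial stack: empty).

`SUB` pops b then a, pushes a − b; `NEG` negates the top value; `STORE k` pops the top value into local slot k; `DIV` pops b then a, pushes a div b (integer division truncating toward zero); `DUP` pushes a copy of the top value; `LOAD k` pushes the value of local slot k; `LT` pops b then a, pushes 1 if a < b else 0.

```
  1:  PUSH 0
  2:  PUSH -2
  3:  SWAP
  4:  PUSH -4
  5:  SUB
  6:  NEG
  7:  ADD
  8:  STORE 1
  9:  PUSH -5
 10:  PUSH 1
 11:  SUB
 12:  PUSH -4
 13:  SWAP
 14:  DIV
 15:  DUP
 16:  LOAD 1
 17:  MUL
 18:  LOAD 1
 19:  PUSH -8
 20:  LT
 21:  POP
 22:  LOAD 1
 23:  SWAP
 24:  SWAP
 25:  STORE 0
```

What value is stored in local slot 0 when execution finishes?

PUSH 0   [0]
PUSH -2  [0, -2]
SWAP     [-2, 0]
PUSH -4  [-2, 0, -4]
SUB      [-2, 4]
NEG      [-2, -4]
ADD      [-6]
STORE 1  []
PUSH -5  [-5]
PUSH 1   [-5, 1]
SUB      [-6]
PUSH -4  [-6, -4]
SWAP     [-4, -6]
DIV      [0]
DUP      [0, 0]
LOAD 1   [0, 0, -6]
MUL      [0, 0]
LOAD 1   [0, 0, -6]
PUSH -8  [0, 0, -6, -8]
LT       [0, 0, 0]
POP      [0, 0]
LOAD 1   [0, 0, -6]
SWAP     [0, -6, 0]
SWAP     [0, 0, -6]
STORE 0  [0, 0]

-6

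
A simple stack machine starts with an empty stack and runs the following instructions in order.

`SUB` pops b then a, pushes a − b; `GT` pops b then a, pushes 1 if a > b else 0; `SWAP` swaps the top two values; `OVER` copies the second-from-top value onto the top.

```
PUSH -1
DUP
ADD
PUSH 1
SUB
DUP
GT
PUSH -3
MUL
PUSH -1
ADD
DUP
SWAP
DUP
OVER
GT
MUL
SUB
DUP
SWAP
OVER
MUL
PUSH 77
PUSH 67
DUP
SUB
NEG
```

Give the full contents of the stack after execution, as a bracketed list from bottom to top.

[-1, 1, 77, 0]

PUSH -1  [-1]
DUP      [-1, -1]
ADD      [-2]
PUSH 1   [-2, 1]
SUB      [-3]
DUP      [-3, -3]
GT       [0]
PUSH -3  [0, -3]
MUL      [0]
PUSH -1  [0, -1]
ADD      [-1]
DUP      [-1, -1]
SWAP     [-1, -1]
DUP      [-1, -1, -1]
OVER     [-1, -1, -1, -1]
GT       [-1, -1, 0]
MUL      [-1, 0]
SUB      [-1]
DUP      [-1, -1]
SWAP     [-1, -1]
OVER     [-1, -1, -1]
MUL      [-1, 1]
PUSH 77  [-1, 1, 77]
PUSH 67  [-1, 1, 77, 67]
DUP      [-1, 1, 77, 67, 67]
SUB      [-1, 1, 77, 0]
NEG      [-1, 1, 77, 0]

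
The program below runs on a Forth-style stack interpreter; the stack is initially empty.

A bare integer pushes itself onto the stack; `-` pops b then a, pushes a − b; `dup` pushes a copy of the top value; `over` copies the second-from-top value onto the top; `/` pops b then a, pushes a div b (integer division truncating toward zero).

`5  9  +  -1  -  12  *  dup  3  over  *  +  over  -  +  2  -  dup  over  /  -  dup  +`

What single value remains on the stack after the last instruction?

5     5
9     5 9
+     14
-1    14 -1
-     15
12    15 12
*     180
dup   180 180
3     180 180 3
over  180 180 3 180
*     180 180 540
+     180 720
over  180 720 180
-     180 540
+     720
2     720 2
-     718
dup   718 718
over  718 718 718
/     718 1
-     717
dup   717 717
+     1434

1434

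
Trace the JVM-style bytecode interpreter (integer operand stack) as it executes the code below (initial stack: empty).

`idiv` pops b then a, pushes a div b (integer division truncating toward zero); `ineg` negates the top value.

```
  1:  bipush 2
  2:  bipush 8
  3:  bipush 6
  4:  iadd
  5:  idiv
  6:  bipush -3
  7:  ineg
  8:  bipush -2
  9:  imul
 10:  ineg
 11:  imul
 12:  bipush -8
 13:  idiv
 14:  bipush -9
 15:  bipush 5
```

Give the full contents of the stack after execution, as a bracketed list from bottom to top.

[0, -9, 5]

bipush 2  : 2
bipush 8  : 2 8
bipush 6  : 2 8 6
iadd      : 2 14
idiv      : 0
bipush -3 : 0 -3
ineg      : 0 3
bipush -2 : 0 3 -2
imul      : 0 -6
ineg      : 0 6
imul      : 0
bipush -8 : 0 -8
idiv      : 0
bipush -9 : 0 -9
bipush 5  : 0 -9 5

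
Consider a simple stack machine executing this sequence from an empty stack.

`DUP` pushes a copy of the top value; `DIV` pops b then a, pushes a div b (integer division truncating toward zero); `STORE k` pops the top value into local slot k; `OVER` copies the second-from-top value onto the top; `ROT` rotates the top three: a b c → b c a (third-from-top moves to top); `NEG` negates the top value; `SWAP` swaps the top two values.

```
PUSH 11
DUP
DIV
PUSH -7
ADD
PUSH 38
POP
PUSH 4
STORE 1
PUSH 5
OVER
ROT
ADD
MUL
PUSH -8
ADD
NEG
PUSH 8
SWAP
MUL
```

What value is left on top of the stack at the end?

544

PUSH 11 → 11
DUP     → 11 11
DIV     → 1
PUSH -7 → 1 -7
ADD     → -6
PUSH 38 → -6 38
POP     → -6
PUSH 4  → -6 4
STORE 1 → -6
PUSH 5  → -6 5
OVER    → -6 5 -6
ROT     → 5 -6 -6
ADD     → 5 -12
MUL     → -60
PUSH -8 → -60 -8
ADD     → -68
NEG     → 68
PUSH 8  → 68 8
SWAP    → 8 68
MUL     → 544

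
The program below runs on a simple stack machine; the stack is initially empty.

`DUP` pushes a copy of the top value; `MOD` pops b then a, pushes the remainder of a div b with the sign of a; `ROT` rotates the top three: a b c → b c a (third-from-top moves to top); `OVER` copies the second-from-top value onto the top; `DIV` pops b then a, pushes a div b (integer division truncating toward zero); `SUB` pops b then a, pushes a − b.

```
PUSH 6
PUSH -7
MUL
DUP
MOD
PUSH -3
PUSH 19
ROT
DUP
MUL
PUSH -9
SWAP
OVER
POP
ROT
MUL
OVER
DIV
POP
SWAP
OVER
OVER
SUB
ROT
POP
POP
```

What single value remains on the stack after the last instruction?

PUSH 6   6
PUSH -7  6 -7
MUL      -42
DUP      -42 -42
MOD      0
PUSH -3  0 -3
PUSH 19  0 -3 19
ROT      -3 19 0
DUP      -3 19 0 0
MUL      -3 19 0
PUSH -9  -3 19 0 -9
SWAP     -3 19 -9 0
OVER     -3 19 -9 0 -9
POP      -3 19 -9 0
ROT      -3 -9 0 19
MUL      -3 -9 0
OVER     -3 -9 0 -9
DIV      -3 -9 0
POP      -3 -9
SWAP     -9 -3
OVER     -9 -3 -9
OVER     -9 -3 -9 -3
SUB      -9 -3 -6
ROT      -3 -6 -9
POP      -3 -6
POP      -3

-3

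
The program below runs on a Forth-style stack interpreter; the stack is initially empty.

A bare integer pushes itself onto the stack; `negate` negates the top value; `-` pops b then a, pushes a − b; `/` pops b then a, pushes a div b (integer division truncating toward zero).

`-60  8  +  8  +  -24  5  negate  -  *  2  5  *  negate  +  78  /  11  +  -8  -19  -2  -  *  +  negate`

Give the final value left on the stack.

-60     -60
8       -60 8
+       -52
8       -52 8
+       -44
-24     -44 -24
5       -44 -24 5
negate  -44 -24 -5
-       -44 -19
*       836
2       836 2
5       836 2 5
*       836 10
negate  836 -10
+       826
78      826 78
/       10
11      10 11
+       21
-8      21 -8
-19     21 -8 -19
-2      21 -8 -19 -2
-       21 -8 -17
*       21 136
+       157
negate  -157

-157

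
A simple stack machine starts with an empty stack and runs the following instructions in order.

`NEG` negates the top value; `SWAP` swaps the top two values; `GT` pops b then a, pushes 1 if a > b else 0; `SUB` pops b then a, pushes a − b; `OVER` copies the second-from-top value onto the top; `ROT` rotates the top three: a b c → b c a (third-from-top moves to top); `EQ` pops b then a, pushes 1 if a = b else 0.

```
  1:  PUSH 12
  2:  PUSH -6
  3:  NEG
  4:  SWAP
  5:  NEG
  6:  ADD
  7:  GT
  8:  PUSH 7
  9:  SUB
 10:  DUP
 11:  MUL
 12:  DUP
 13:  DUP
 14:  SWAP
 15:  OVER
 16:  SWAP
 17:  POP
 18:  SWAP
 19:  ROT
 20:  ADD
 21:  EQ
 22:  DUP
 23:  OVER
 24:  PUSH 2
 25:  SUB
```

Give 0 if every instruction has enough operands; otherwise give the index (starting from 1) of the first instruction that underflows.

7

PUSH 12  [12]
PUSH -6  [12, -6]
NEG      [12, 6]
SWAP     [6, 12]
NEG      [6, -12]
ADD      [-6]
GT  — needs 2 operands, stack has 1 → underflow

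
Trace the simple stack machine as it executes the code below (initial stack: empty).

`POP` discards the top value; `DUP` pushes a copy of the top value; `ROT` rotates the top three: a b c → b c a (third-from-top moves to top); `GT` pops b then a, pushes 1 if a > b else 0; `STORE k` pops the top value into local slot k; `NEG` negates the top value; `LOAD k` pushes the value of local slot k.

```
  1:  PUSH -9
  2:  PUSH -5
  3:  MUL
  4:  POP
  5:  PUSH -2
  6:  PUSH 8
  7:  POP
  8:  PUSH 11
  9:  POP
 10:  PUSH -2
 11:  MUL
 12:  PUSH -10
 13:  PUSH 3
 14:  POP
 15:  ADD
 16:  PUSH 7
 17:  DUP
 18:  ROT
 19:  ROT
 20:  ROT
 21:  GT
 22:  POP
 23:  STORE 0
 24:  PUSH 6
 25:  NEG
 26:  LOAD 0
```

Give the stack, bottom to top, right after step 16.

[-6, 7]

PUSH -9  : [-9]
PUSH -5  : [-9, -5]
MUL      : [45]
POP      : []
PUSH -2  : [-2]
PUSH 8   : [-2, 8]
POP      : [-2]
PUSH 11  : [-2, 11]
POP      : [-2]
PUSH -2  : [-2, -2]
MUL      : [4]
PUSH -10 : [4, -10]
PUSH 3   : [4, -10, 3]
POP      : [4, -10]
ADD      : [-6]
PUSH 7   : [-6, 7]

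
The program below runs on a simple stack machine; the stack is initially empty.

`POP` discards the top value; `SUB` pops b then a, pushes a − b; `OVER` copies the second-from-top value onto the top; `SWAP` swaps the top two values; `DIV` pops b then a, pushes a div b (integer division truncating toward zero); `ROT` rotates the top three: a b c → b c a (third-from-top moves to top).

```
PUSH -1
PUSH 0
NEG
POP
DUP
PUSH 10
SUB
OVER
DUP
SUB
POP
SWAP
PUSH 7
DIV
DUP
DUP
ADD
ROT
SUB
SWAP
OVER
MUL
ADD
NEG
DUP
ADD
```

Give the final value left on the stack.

-22

PUSH -1  [-1]
PUSH 0   [-1, 0]
NEG      [-1, 0]
POP      [-1]
DUP      [-1, -1]
PUSH 10  [-1, -1, 10]
SUB      [-1, -11]
OVER     [-1, -11, -1]
DUP      [-1, -11, -1, -1]
SUB      [-1, -11, 0]
POP      [-1, -11]
SWAP     [-11, -1]
PUSH 7   [-11, -1, 7]
DIV      [-11, 0]
DUP      [-11, 0, 0]
DUP      [-11, 0, 0, 0]
ADD      [-11, 0, 0]
ROT      [0, 0, -11]
SUB      [0, 11]
SWAP     [11, 0]
OVER     [11, 0, 11]
MUL      [11, 0]
ADD      [11]
NEG      [-11]
DUP      [-11, -11]
ADD      [-22]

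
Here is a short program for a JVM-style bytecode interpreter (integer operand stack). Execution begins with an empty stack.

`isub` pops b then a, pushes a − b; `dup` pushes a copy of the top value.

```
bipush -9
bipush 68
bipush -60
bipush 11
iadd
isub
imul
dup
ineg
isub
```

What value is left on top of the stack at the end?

-2106

bipush -9  → [-9]
bipush 68  → [-9, 68]
bipush -60 → [-9, 68, -60]
bipush 11  → [-9, 68, -60, 11]
iadd       → [-9, 68, -49]
isub       → [-9, 117]
imul       → [-1053]
dup        → [-1053, -1053]
ineg       → [-1053, 1053]
isub       → [-2106]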